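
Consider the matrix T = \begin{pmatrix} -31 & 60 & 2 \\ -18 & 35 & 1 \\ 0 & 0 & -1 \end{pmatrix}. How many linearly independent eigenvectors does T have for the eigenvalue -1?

1

T + 1I = [[-30, 60, 2], [-18, 36, 1], [0, 0, 0]].
This matrix has rank 2, so its null space has dimension 3 − 2 = 1.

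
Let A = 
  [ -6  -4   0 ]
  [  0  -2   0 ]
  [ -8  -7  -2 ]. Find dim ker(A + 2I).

A + 2I = [[-4, -4, 0], [0, 0, 0], [-8, -7, 0]].
This matrix has rank 2, so its null space has dimension 3 − 2 = 1.

1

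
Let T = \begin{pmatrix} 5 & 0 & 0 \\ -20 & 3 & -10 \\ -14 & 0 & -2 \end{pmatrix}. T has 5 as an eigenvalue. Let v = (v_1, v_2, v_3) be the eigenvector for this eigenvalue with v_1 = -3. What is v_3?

T − 5I = [[0, 0, 0], [-20, -2, -10], [-14, 0, -7]].
Solving (T − 5I)v = 0 gives the eigenspace spanned by (-3, 0, 6).
With v_1 = -3, v = (-3, 0, 6), so v_3 = 6.

6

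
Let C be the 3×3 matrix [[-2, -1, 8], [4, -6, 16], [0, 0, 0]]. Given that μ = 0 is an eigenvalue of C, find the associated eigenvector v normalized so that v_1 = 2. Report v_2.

C = [[-2, -1, 8], [4, -6, 16], [0, 0, 0]].
Solving (C)v = 0 gives the eigenspace spanned by (2, 4, 1).
With v_1 = 2, v = (2, 4, 1), so v_2 = 4.

4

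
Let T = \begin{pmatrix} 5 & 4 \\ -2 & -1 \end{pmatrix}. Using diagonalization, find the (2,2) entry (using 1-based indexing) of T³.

Characteristic polynomial: λ^2 - 4λ + 3 = (λ - 3)(λ - 1), so the eigenvalues are 1, 3.
λ=3: eigenvector (2, -1).
λ=1: eigenvector (-1, 1).
P = [[2, -1], [-1, 1]], D = diag(3, 1), P⁻¹ = [[1, 1], [1, 2]].
T³ = P·diag(27, 1)·P⁻¹ = [[53, 52], [-26, -25]].
The requested entry is -25.

-25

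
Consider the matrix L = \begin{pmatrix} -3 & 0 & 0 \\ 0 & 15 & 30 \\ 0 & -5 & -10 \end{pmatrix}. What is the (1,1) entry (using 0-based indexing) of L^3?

Characteristic polynomial: s^3 - 2s^2 - 15s = s(s - 5)(s + 3), so the eigenvalues are -3, 0, 5.
s=-3: eigenvector (1, 0, 0).
s=5: eigenvector (0, 3, -1).
s=0: eigenvector (0, -2, 1).
P = [[1, 0, 0], [0, 3, -2], [0, -1, 1]], D = diag(-3, 5, 0), P⁻¹ = [[1, 0, 0], [0, 1, 2], [0, 1, 3]].
L³ = P·diag(-27, 125, 0)·P⁻¹ = [[-27, 0, 0], [0, 375, 750], [0, -125, -250]].
The requested entry is 375.

375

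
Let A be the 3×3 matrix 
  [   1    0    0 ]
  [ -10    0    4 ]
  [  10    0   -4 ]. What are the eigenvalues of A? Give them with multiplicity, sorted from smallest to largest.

Characteristic polynomial: p(r) = r^3 + 3r^2 - 4r = r(r - 1)(r + 4).
Roots (with multiplicity): -4, 0, 1.

-4, 0, 1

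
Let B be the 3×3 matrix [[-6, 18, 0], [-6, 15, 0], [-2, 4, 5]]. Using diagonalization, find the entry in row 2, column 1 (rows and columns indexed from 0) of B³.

Characteristic polynomial: r^3 - 14r^2 + 63r - 90 = (r - 6)(r - 5)(r - 3), so the eigenvalues are 3, 5, 6.
r=6: eigenvector (-3, -2, -2).
r=3: eigenvector (2, 1, 0).
r=5: eigenvector (0, 0, 1).
P = [[-3, 2, 0], [-2, 1, 0], [-2, 0, 1]], D = diag(6, 3, 5), P⁻¹ = [[1, -2, 0], [2, -3, 0], [2, -4, 1]].
B³ = P·diag(216, 27, 125)·P⁻¹ = [[-540, 1134, 0], [-378, 783, 0], [-182, 364, 125]].
The requested entry is 364.

364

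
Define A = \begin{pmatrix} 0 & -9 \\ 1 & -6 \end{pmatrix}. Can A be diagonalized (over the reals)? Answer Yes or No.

No

Characteristic polynomial: p(r) = r^2 + 6r + 9 = (r + 3)^2.
r = -3 has algebraic multiplicity 2; rank(A + 3I) = 1, so geometric multiplicity = 1.
Geometric multiplicity < algebraic multiplicity, so A is not diagonalizable.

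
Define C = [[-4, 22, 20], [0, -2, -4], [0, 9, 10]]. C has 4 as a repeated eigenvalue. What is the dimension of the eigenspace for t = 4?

C − 4I = [[-8, 22, 20], [0, -6, -4], [0, 9, 6]].
This matrix has rank 2, so its null space has dimension 3 − 2 = 1.

1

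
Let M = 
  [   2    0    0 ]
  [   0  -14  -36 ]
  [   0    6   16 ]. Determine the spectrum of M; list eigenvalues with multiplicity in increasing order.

Characteristic polynomial: p(s) = s^3 - 4s^2 - 4s + 16 = (s - 4)(s - 2)(s + 2).
Roots (with multiplicity): -2, 2, 4.

-2, 2, 4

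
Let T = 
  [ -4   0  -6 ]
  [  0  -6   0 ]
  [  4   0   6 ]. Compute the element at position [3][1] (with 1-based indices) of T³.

Characteristic polynomial: μ^3 + 4μ^2 - 12μ = μ(μ - 2)(μ + 6), so the eigenvalues are -6, 0, 2.
μ=-6: eigenvector (0, 1, 0).
μ=0: eigenvector (-3, 0, 2).
μ=2: eigenvector (1, 0, -1).
P = [[0, -3, 1], [1, 0, 0], [0, 2, -1]], D = diag(-6, 0, 2), P⁻¹ = [[0, 1, 0], [-1, 0, -1], [-2, 0, -3]].
T³ = P·diag(-216, 0, 8)·P⁻¹ = [[-16, 0, -24], [0, -216, 0], [16, 0, 24]].
The requested entry is 16.

16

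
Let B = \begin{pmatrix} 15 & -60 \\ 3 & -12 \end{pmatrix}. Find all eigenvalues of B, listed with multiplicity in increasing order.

Characteristic polynomial: p(λ) = λ^2 - 3λ = λ(λ - 3).
Roots (with multiplicity): 0, 3.

0, 3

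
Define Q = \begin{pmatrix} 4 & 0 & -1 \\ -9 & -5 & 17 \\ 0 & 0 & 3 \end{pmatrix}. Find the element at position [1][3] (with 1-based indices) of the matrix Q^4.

-175

Characteristic polynomial: t^3 - 2t^2 - 23t + 60 = (t - 4)(t - 3)(t + 5), so the eigenvalues are -5, 3, 4.
t=4: eigenvector (1, -1, 0).
t=-5: eigenvector (0, 1, 0).
t=3: eigenvector (1, 1, 1).
P = [[1, 0, 1], [-1, 1, 1], [0, 0, 1]], D = diag(4, -5, 3), P⁻¹ = [[1, 0, -1], [1, 1, -2], [0, 0, 1]].
Q⁴ = P·diag(256, 625, 81)·P⁻¹ = [[256, 0, -175], [369, 625, -913], [0, 0, 81]].
The requested entry is -175.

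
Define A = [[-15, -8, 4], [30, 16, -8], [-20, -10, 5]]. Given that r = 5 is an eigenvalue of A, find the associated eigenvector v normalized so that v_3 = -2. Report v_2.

4

A − 5I = [[-20, -8, 4], [30, 11, -8], [-20, -10, 0]].
Solving (A − 5I)v = 0 gives the eigenspace spanned by (-2, 4, -2).
With v_3 = -2, v = (-2, 4, -2), so v_2 = 4.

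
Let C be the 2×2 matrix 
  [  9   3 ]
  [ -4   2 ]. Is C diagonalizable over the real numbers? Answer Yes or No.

Yes

Characteristic polynomial: p(λ) = λ^2 - 11λ + 30 = (λ - 6)(λ - 5).
All 2 eigenvalues are distinct, so C is diagonalizable.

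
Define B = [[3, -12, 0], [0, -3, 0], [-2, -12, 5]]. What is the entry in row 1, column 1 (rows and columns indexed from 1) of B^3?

Characteristic polynomial: t^3 - 5t^2 - 9t + 45 = (t - 5)(t - 3)(t + 3), so the eigenvalues are -3, 3, 5.
t=3: eigenvector (1, 0, 1).
t=-3: eigenvector (2, 1, 2).
t=5: eigenvector (0, 0, 1).
P = [[1, 2, 0], [0, 1, 0], [1, 2, 1]], D = diag(3, -3, 5), P⁻¹ = [[1, -2, 0], [0, 1, 0], [-1, 0, 1]].
B³ = P·diag(27, -27, 125)·P⁻¹ = [[27, -108, 0], [0, -27, 0], [-98, -108, 125]].
The requested entry is 27.

27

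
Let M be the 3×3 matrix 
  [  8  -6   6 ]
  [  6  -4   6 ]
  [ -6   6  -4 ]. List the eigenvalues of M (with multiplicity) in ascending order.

Characteristic polynomial: p(s) = s^3 - 12s + 16 = (s - 2)^2(s + 4).
Roots (with multiplicity): -4, 2, 2.

-4, 2, 2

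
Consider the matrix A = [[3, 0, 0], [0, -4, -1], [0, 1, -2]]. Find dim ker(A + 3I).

1

A + 3I = [[6, 0, 0], [0, -1, -1], [0, 1, 1]].
This matrix has rank 2, so its null space has dimension 3 − 2 = 1.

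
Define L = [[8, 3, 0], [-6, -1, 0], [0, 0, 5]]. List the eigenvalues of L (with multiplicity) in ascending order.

Characteristic polynomial: p(μ) = μ^3 - 12μ^2 + 45μ - 50 = (μ - 5)^2(μ - 2).
Roots (with multiplicity): 2, 5, 5.

2, 5, 5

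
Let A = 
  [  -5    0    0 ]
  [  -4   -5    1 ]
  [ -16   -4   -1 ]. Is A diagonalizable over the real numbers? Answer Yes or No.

Characteristic polynomial: p(t) = t^3 + 11t^2 + 39t + 45 = (t + 3)^2(t + 5).
t = -3 has algebraic multiplicity 2; rank(A + 3I) = 2, so geometric multiplicity = 1.
Geometric multiplicity < algebraic multiplicity, so A is not diagonalizable.

No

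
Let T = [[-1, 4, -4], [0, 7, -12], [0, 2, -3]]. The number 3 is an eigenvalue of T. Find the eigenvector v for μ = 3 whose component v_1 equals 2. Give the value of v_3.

1

T − 3I = [[-4, 4, -4], [0, 4, -12], [0, 2, -6]].
Solving (T − 3I)v = 0 gives the eigenspace spanned by (2, 3, 1).
With v_1 = 2, v = (2, 3, 1), so v_3 = 1.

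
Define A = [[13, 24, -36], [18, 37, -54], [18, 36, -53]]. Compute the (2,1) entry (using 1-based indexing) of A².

-72

Characteristic polynomial: s^3 + 3s^2 - 9s + 5 = (s - 1)^2(s + 5), so the eigenvalues are -5, 1, 1.
s=1: eigenvector (0, 3, 2).
s=1: eigenvector (1, 1, 1).
s=-5: eigenvector (2, 3, 3).
P = [[0, 1, 2], [3, 1, 3], [2, 1, 3]], D = diag(1, 1, -5), P⁻¹ = [[0, 1, -1], [3, 4, -6], [-1, -2, 3]].
A² = P·diag(1, 1, 25)·P⁻¹ = [[-47, -96, 144], [-72, -143, 216], [-72, -144, 217]].
The requested entry is -72.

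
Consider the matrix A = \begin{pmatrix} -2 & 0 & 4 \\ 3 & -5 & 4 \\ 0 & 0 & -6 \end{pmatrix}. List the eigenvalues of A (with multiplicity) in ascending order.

-6, -5, -2

Characteristic polynomial: p(r) = r^3 + 13r^2 + 52r + 60 = (r + 2)(r + 5)(r + 6).
Roots (with multiplicity): -6, -5, -2.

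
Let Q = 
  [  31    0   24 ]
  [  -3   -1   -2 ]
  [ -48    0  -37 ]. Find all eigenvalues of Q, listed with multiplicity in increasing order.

-5, -1, -1

Characteristic polynomial: p(s) = s^3 + 7s^2 + 11s + 5 = (s + 1)^2(s + 5).
Roots (with multiplicity): -5, -1, -1.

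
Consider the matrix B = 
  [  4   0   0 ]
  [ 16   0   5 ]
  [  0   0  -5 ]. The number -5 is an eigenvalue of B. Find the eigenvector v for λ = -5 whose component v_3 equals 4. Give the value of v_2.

-4

B + 5I = [[9, 0, 0], [16, 5, 5], [0, 0, 0]].
Solving (B + 5I)v = 0 gives the eigenspace spanned by (0, -4, 4).
With v_3 = 4, v = (0, -4, 4), so v_2 = -4.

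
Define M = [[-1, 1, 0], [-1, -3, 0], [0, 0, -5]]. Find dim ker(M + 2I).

1

M + 2I = [[1, 1, 0], [-1, -1, 0], [0, 0, -3]].
This matrix has rank 2, so its null space has dimension 3 − 2 = 1.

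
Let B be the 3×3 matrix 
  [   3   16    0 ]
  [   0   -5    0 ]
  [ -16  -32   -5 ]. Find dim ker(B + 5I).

2

B + 5I = [[8, 16, 0], [0, 0, 0], [-16, -32, 0]].
This matrix has rank 1, so its null space has dimension 3 − 1 = 2.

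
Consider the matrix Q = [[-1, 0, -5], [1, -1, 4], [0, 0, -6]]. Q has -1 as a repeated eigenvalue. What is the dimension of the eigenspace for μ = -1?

1

Q + 1I = [[0, 0, -5], [1, 0, 4], [0, 0, -5]].
This matrix has rank 2, so its null space has dimension 3 − 2 = 1.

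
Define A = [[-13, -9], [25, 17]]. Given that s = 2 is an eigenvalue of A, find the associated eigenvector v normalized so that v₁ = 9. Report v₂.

-15

A − 2I = [[-15, -9], [25, 15]].
Solving (A − 2I)v = 0 gives the eigenspace spanned by (9, -15).
With v₁ = 9, v = (9, -15), so v₂ = -15.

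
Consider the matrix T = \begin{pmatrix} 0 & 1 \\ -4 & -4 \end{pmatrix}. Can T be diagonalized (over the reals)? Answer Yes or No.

Characteristic polynomial: p(s) = s^2 + 4s + 4 = (s + 2)^2.
s = -2 has algebraic multiplicity 2; rank(T + 2I) = 1, so geometric multiplicity = 1.
Geometric multiplicity < algebraic multiplicity, so T is not diagonalizable.

No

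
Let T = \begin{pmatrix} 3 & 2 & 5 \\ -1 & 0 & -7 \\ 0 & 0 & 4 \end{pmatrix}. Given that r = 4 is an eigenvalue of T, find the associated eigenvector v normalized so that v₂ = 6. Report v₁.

-3

T − 4I = [[-1, 2, 5], [-1, -4, -7], [0, 0, 0]].
Solving (T − 4I)v = 0 gives the eigenspace spanned by (-3, 6, -3).
With v₂ = 6, v = (-3, 6, -3), so v₁ = -3.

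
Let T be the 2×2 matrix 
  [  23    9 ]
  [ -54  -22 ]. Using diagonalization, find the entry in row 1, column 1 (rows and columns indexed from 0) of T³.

Characteristic polynomial: r^2 - r - 20 = (r - 5)(r + 4), so the eigenvalues are -4, 5.
r=-4: eigenvector (-1, 3).
r=5: eigenvector (1, -2).
P = [[-1, 1], [3, -2]], D = diag(-4, 5), P⁻¹ = [[2, 1], [3, 1]].
T³ = P·diag(-64, 125)·P⁻¹ = [[503, 189], [-1134, -442]].
The requested entry is -442.

-442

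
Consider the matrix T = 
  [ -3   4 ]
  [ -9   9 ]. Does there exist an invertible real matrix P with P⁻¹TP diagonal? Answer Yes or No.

Characteristic polynomial: p(r) = r^2 - 6r + 9 = (r - 3)^2.
r = 3 has algebraic multiplicity 2; rank(T − 3I) = 1, so geometric multiplicity = 1.
Geometric multiplicity < algebraic multiplicity, so T is not diagonalizable.

No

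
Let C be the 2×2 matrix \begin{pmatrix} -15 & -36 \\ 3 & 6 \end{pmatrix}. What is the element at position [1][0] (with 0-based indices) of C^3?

Characteristic polynomial: r^2 + 9r + 18 = (r + 3)(r + 6), so the eigenvalues are -6, -3.
r=-3: eigenvector (-3, 1).
r=-6: eigenvector (4, -1).
P = [[-3, 4], [1, -1]], D = diag(-3, -6), P⁻¹ = [[1, 4], [1, 3]].
C³ = P·diag(-27, -216)·P⁻¹ = [[-783, -2268], [189, 540]].
The requested entry is 189.

189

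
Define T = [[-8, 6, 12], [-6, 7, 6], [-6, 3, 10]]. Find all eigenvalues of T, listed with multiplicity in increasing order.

Characteristic polynomial: p(μ) = μ^3 - 9μ^2 + 24μ - 16 = (μ - 4)^2(μ - 1).
Roots (with multiplicity): 1, 4, 4.

1, 4, 4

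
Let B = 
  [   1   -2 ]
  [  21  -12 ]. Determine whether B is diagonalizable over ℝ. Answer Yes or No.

Yes

Characteristic polynomial: p(μ) = μ^2 + 11μ + 30 = (μ + 5)(μ + 6).
All 2 eigenvalues are distinct, so B is diagonalizable.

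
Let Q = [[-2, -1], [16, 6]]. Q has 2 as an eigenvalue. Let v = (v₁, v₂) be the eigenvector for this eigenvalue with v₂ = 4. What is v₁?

Q − 2I = [[-4, -1], [16, 4]].
Solving (Q − 2I)v = 0 gives the eigenspace spanned by (-1, 4).
With v₂ = 4, v = (-1, 4), so v₁ = -1.

-1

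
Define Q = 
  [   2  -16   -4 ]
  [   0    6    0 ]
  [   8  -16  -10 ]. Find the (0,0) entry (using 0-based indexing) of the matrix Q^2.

Characteristic polynomial: s^3 + 2s^2 - 36s - 72 = (s - 6)(s + 2)(s + 6), so the eigenvalues are -6, -2, 6.
s=-6: eigenvector (1, 0, 2).
s=6: eigenvector (-2, 1, -2).
s=-2: eigenvector (-1, 0, -1).
P = [[1, -2, -1], [0, 1, 0], [2, -2, -1]], D = diag(-6, 6, -2), P⁻¹ = [[-1, 0, 1], [0, 1, 0], [-2, -2, 1]].
Q² = P·diag(36, 36, 4)·P⁻¹ = [[-28, -64, 32], [0, 36, 0], [-64, -64, 68]].
The requested entry is -28.

-28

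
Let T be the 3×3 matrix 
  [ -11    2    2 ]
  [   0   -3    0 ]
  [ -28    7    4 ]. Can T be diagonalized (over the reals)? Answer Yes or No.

Characteristic polynomial: p(r) = r^3 + 10r^2 + 33r + 36 = (r + 3)^2(r + 4).
r = -3 has algebraic multiplicity 2; rank(T + 3I) = 1, so geometric multiplicity = 2.
Every eigenvalue has geometric = algebraic multiplicity, so T is diagonalizable.

Yes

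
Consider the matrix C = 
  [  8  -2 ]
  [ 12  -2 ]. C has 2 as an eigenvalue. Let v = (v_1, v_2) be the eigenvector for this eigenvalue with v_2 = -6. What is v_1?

-2

C − 2I = [[6, -2], [12, -4]].
Solving (C − 2I)v = 0 gives the eigenspace spanned by (-2, -6).
With v_2 = -6, v = (-2, -6), so v_1 = -2.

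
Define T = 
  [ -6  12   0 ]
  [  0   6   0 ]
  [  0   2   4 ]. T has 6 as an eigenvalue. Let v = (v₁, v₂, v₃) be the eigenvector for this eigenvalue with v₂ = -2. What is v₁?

T − 6I = [[-12, 12, 0], [0, 0, 0], [0, 2, -2]].
Solving (T − 6I)v = 0 gives the eigenspace spanned by (-2, -2, -2).
With v₂ = -2, v = (-2, -2, -2), so v₁ = -2.

-2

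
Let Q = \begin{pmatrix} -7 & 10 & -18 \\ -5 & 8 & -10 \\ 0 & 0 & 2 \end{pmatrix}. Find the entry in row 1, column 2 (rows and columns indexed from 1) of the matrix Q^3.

Characteristic polynomial: r^3 - 3r^2 - 4r + 12 = (r - 3)(r - 2)(r + 2), so the eigenvalues are -2, 2, 3.
r=-2: eigenvector (2, 1, 0).
r=3: eigenvector (1, 1, 0).
r=2: eigenvector (-2, 0, 1).
P = [[2, 1, -2], [1, 1, 0], [0, 0, 1]], D = diag(-2, 3, 2), P⁻¹ = [[1, -1, 2], [-1, 2, -2], [0, 0, 1]].
Q³ = P·diag(-8, 27, 8)·P⁻¹ = [[-43, 70, -102], [-35, 62, -70], [0, 0, 8]].
The requested entry is 70.

70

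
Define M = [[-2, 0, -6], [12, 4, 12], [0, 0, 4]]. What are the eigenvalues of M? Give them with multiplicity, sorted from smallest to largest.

Characteristic polynomial: p(t) = t^3 - 6t^2 + 32 = (t - 4)^2(t + 2).
Roots (with multiplicity): -2, 4, 4.

-2, 4, 4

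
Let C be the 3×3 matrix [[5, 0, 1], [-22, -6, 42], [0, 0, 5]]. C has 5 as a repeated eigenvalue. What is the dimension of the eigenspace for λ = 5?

1

C − 5I = [[0, 0, 1], [-22, -11, 42], [0, 0, 0]].
This matrix has rank 2, so its null space has dimension 3 − 2 = 1.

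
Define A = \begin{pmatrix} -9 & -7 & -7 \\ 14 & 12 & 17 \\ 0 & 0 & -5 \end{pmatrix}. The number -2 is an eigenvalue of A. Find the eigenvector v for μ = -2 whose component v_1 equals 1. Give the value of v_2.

A + 2I = [[-7, -7, -7], [14, 14, 17], [0, 0, -3]].
Solving (A + 2I)v = 0 gives the eigenspace spanned by (1, -1, 0).
With v_1 = 1, v = (1, -1, 0), so v_2 = -1.

-1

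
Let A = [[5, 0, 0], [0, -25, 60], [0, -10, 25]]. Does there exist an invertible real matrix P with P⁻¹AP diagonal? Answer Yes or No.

Characteristic polynomial: p(μ) = μ^3 - 5μ^2 - 25μ + 125 = (μ - 5)^2(μ + 5).
μ = 5 has algebraic multiplicity 2; rank(A − 5I) = 1, so geometric multiplicity = 2.
Every eigenvalue has geometric = algebraic multiplicity, so A is diagonalizable.

Yes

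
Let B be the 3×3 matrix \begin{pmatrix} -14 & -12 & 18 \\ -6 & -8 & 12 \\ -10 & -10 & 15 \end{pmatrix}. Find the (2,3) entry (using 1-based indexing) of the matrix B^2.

Characteristic polynomial: s^3 + 7s^2 + 10s = s(s + 2)(s + 5), so the eigenvalues are -5, -2, 0.
s=-2: eigenvector (1, -1, 0).
s=0: eigenvector (0, -3, -2).
s=-5: eigenvector (2, 0, 1).
P = [[1, 0, 2], [-1, -3, 0], [0, -2, 1]], D = diag(-2, 0, -5), P⁻¹ = [[-3, -4, 6], [1, 1, -2], [2, 2, -3]].
B² = P·diag(4, 0, 25)·P⁻¹ = [[88, 84, -126], [12, 16, -24], [50, 50, -75]].
The requested entry is -24.

-24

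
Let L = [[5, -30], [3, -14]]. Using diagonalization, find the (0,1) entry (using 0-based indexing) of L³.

-1830

Characteristic polynomial: r^2 + 9r + 20 = (r + 4)(r + 5), so the eigenvalues are -5, -4.
r=-4: eigenvector (10, 3).
r=-5: eigenvector (3, 1).
P = [[10, 3], [3, 1]], D = diag(-4, -5), P⁻¹ = [[1, -3], [-3, 10]].
L³ = P·diag(-64, -125)·P⁻¹ = [[485, -1830], [183, -674]].
The requested entry is -1830.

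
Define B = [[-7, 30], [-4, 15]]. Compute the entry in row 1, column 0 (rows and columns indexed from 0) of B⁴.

-1088

Characteristic polynomial: μ^2 - 8μ + 15 = (μ - 5)(μ - 3), so the eigenvalues are 3, 5.
μ=5: eigenvector (-5, -2).
μ=3: eigenvector (3, 1).
P = [[-5, 3], [-2, 1]], D = diag(5, 3), P⁻¹ = [[1, -3], [2, -5]].
B⁴ = P·diag(625, 81)·P⁻¹ = [[-2639, 8160], [-1088, 3345]].
The requested entry is -1088.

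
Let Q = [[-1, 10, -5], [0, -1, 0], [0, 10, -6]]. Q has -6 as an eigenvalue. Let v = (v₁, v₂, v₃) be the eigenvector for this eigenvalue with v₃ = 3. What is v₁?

Q + 6I = [[5, 10, -5], [0, 5, 0], [0, 10, 0]].
Solving (Q + 6I)v = 0 gives the eigenspace spanned by (3, 0, 3).
With v₃ = 3, v = (3, 0, 3), so v₁ = 3.

3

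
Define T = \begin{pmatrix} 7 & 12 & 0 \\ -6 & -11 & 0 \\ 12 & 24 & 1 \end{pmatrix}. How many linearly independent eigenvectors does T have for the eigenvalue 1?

2

T − 1I = [[6, 12, 0], [-6, -12, 0], [12, 24, 0]].
This matrix has rank 1, so its null space has dimension 3 − 1 = 2.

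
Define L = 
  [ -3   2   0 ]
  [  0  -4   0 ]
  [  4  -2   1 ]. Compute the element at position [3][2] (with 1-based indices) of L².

Characteristic polynomial: r^3 + 6r^2 + 5r - 12 = (r - 1)(r + 3)(r + 4), so the eigenvalues are -4, -3, 1.
r=-3: eigenvector (1, 0, -1).
r=-4: eigenvector (-2, 1, 2).
r=1: eigenvector (0, 0, 1).
P = [[1, -2, 0], [0, 1, 0], [-1, 2, 1]], D = diag(-3, -4, 1), P⁻¹ = [[1, 2, 0], [0, 1, 0], [1, 0, 1]].
L² = P·diag(9, 16, 1)·P⁻¹ = [[9, -14, 0], [0, 16, 0], [-8, 14, 1]].
The requested entry is 14.

14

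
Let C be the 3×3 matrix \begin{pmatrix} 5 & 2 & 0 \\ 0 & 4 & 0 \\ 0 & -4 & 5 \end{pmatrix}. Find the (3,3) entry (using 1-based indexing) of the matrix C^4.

Characteristic polynomial: μ^3 - 14μ^2 + 65μ - 100 = (μ - 5)^2(μ - 4), so the eigenvalues are 4, 5, 5.
μ=5: eigenvector (1, 0, -1).
μ=4: eigenvector (-2, 1, 4).
μ=5: eigenvector (0, 0, 1).
P = [[1, -2, 0], [0, 1, 0], [-1, 4, 1]], D = diag(5, 4, 5), P⁻¹ = [[1, 2, 0], [0, 1, 0], [1, -2, 1]].
C⁴ = P·diag(625, 256, 625)·P⁻¹ = [[625, 738, 0], [0, 256, 0], [0, -1476, 625]].
The requested entry is 625.

625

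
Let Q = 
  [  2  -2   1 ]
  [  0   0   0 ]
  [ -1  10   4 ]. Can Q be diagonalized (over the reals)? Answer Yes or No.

No

Characteristic polynomial: p(t) = t^3 - 6t^2 + 9t = t(t - 3)^2.
t = 3 has algebraic multiplicity 2; rank(Q − 3I) = 2, so geometric multiplicity = 1.
Geometric multiplicity < algebraic multiplicity, so Q is not diagonalizable.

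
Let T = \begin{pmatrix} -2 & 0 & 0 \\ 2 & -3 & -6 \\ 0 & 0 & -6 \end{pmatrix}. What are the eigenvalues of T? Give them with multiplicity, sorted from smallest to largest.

Characteristic polynomial: p(r) = r^3 + 11r^2 + 36r + 36 = (r + 2)(r + 3)(r + 6).
Roots (with multiplicity): -6, -3, -2.

-6, -3, -2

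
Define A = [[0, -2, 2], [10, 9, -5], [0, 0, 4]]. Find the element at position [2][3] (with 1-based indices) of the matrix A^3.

-305

Characteristic polynomial: λ^3 - 13λ^2 + 56λ - 80 = (λ - 5)(λ - 4)^2, so the eigenvalues are 4, 4, 5.
λ=5: eigenvector (-2, 5, 0).
λ=4: eigenvector (1, -3, -1).
λ=4: eigenvector (0, 1, 1).
P = [[-2, 1, 0], [5, -3, 1], [0, -1, 1]], D = diag(5, 4, 4), P⁻¹ = [[2, 1, -1], [5, 2, -2], [5, 2, -1]].
A³ = P·diag(125, 64, 64)·P⁻¹ = [[-180, -122, 122], [610, 369, -305], [0, 0, 64]].
The requested entry is -305.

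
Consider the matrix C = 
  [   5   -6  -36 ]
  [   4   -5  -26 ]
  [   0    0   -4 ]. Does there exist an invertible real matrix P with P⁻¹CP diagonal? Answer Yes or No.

Characteristic polynomial: p(s) = s^3 + 4s^2 - s - 4 = (s - 1)(s + 1)(s + 4).
All 3 eigenvalues are distinct, so C is diagonalizable.

Yes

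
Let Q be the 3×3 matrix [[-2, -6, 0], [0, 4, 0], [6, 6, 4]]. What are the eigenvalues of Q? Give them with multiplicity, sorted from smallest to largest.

-2, 4, 4

Characteristic polynomial: p(r) = r^3 - 6r^2 + 32 = (r - 4)^2(r + 2).
Roots (with multiplicity): -2, 4, 4.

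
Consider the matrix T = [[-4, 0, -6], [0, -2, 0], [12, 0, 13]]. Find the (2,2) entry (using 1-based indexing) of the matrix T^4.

16

Characteristic polynomial: λ^3 - 7λ^2 + 2λ + 40 = (λ - 5)(λ - 4)(λ + 2), so the eigenvalues are -2, 4, 5.
λ=-2: eigenvector (0, 1, 0).
λ=4: eigenvector (-3, 0, 4).
λ=5: eigenvector (2, 0, -3).
P = [[0, -3, 2], [1, 0, 0], [0, 4, -3]], D = diag(-2, 4, 5), P⁻¹ = [[0, 1, 0], [-3, 0, -2], [-4, 0, -3]].
T⁴ = P·diag(16, 256, 625)·P⁻¹ = [[-2696, 0, -2214], [0, 16, 0], [4428, 0, 3577]].
The requested entry is 16.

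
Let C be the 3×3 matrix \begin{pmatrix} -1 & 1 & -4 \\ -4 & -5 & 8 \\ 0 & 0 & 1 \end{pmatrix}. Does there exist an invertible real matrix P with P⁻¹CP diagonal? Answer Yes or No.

No

Characteristic polynomial: p(λ) = λ^3 + 5λ^2 + 3λ - 9 = (λ - 1)(λ + 3)^2.
λ = -3 has algebraic multiplicity 2; rank(C + 3I) = 2, so geometric multiplicity = 1.
Geometric multiplicity < algebraic multiplicity, so C is not diagonalizable.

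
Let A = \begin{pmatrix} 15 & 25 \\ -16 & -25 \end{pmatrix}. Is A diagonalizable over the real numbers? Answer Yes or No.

Characteristic polynomial: p(r) = r^2 + 10r + 25 = (r + 5)^2.
r = -5 has algebraic multiplicity 2; rank(A + 5I) = 1, so geometric multiplicity = 1.
Geometric multiplicity < algebraic multiplicity, so A is not diagonalizable.

No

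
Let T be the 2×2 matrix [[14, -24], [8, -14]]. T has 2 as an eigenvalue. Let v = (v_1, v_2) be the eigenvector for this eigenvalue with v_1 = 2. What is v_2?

1

T − 2I = [[12, -24], [8, -16]].
Solving (T − 2I)v = 0 gives the eigenspace spanned by (2, 1).
With v_1 = 2, v = (2, 1), so v_2 = 1.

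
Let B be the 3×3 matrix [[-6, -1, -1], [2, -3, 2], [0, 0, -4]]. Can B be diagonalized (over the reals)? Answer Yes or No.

Characteristic polynomial: p(s) = s^3 + 13s^2 + 56s + 80 = (s + 4)^2(s + 5).
s = -4 has algebraic multiplicity 2; rank(B + 4I) = 2, so geometric multiplicity = 1.
Geometric multiplicity < algebraic multiplicity, so B is not diagonalizable.

No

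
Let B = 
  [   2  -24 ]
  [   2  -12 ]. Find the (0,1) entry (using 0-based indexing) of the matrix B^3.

Characteristic polynomial: μ^2 + 10μ + 24 = (μ + 4)(μ + 6), so the eigenvalues are -6, -4.
μ=-6: eigenvector (3, 1).
μ=-4: eigenvector (4, 1).
P = [[3, 4], [1, 1]], D = diag(-6, -4), P⁻¹ = [[-1, 4], [1, -3]].
B³ = P·diag(-216, -64)·P⁻¹ = [[392, -1824], [152, -672]].
The requested entry is -1824.

-1824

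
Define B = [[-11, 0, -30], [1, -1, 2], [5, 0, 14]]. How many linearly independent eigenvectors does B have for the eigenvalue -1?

B + 1I = [[-10, 0, -30], [1, 0, 2], [5, 0, 15]].
This matrix has rank 2, so its null space has dimension 3 − 2 = 1.

1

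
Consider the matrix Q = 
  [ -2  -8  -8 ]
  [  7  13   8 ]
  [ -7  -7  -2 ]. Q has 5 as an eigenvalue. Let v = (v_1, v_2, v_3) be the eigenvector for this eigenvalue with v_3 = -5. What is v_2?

5

Q − 5I = [[-7, -8, -8], [7, 8, 8], [-7, -7, -7]].
Solving (Q − 5I)v = 0 gives the eigenspace spanned by (0, 5, -5).
With v_3 = -5, v = (0, 5, -5), so v_2 = 5.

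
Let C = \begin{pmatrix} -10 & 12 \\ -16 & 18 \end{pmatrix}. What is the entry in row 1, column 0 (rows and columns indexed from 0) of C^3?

Characteristic polynomial: λ^2 - 8λ + 12 = (λ - 6)(λ - 2), so the eigenvalues are 2, 6.
λ=6: eigenvector (-3, -4).
λ=2: eigenvector (1, 1).
P = [[-3, 1], [-4, 1]], D = diag(6, 2), P⁻¹ = [[1, -1], [4, -3]].
C³ = P·diag(216, 8)·P⁻¹ = [[-616, 624], [-832, 840]].
The requested entry is -832.

-832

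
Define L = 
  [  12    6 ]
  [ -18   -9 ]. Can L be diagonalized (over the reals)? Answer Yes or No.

Characteristic polynomial: p(λ) = λ^2 - 3λ = λ(λ - 3).
All 2 eigenvalues are distinct, so L is diagonalizable.

Yes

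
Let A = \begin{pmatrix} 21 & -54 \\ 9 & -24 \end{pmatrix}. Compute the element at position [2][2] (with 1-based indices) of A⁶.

Characteristic polynomial: μ^2 + 3μ - 18 = (μ - 3)(μ + 6), so the eigenvalues are -6, 3.
μ=-6: eigenvector (-2, -1).
μ=3: eigenvector (3, 1).
P = [[-2, 3], [-1, 1]], D = diag(-6, 3), P⁻¹ = [[1, -3], [1, -2]].
A⁶ = P·diag(46656, 729)·P⁻¹ = [[-91125, 275562], [-45927, 138510]].
The requested entry is 138510.

138510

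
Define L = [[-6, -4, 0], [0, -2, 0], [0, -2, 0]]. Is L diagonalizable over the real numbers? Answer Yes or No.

Characteristic polynomial: p(r) = r^3 + 8r^2 + 12r = r(r + 2)(r + 6).
All 3 eigenvalues are distinct, so L is diagonalizable.

Yes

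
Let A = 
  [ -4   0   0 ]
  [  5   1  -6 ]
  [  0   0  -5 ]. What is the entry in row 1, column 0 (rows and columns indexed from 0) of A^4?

-255

Characteristic polynomial: r^3 + 8r^2 + 11r - 20 = (r - 1)(r + 4)(r + 5), so the eigenvalues are -5, -4, 1.
r=-4: eigenvector (1, -1, 0).
r=-5: eigenvector (0, 1, 1).
r=1: eigenvector (0, 1, 0).
P = [[1, 0, 0], [-1, 1, 1], [0, 1, 0]], D = diag(-4, -5, 1), P⁻¹ = [[1, 0, 0], [0, 0, 1], [1, 1, -1]].
A⁴ = P·diag(256, 625, 1)·P⁻¹ = [[256, 0, 0], [-255, 1, 624], [0, 0, 625]].
The requested entry is -255.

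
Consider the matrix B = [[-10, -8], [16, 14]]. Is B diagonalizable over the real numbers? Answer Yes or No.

Characteristic polynomial: p(s) = s^2 - 4s - 12 = (s - 6)(s + 2).
All 2 eigenvalues are distinct, so B is diagonalizable.

Yes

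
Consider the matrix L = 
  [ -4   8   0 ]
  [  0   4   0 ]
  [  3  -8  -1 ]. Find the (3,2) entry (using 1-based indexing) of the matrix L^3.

-128

Characteristic polynomial: r^3 + r^2 - 16r - 16 = (r - 4)(r + 1)(r + 4), so the eigenvalues are -4, -1, 4.
r=-4: eigenvector (1, 0, -1).
r=4: eigenvector (1, 1, -1).
r=-1: eigenvector (0, 0, 1).
P = [[1, 1, 0], [0, 1, 0], [-1, -1, 1]], D = diag(-4, 4, -1), P⁻¹ = [[1, -1, 0], [0, 1, 0], [1, 0, 1]].
L³ = P·diag(-64, 64, -1)·P⁻¹ = [[-64, 128, 0], [0, 64, 0], [63, -128, -1]].
The requested entry is -128.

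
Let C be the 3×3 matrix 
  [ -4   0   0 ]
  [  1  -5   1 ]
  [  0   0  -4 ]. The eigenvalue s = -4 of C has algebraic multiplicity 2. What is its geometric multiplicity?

C + 4I = [[0, 0, 0], [1, -1, 1], [0, 0, 0]].
This matrix has rank 1, so its null space has dimension 3 − 1 = 2.

2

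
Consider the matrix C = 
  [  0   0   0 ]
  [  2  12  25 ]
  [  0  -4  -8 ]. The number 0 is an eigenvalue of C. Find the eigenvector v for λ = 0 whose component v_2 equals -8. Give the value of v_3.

4

C = [[0, 0, 0], [2, 12, 25], [0, -4, -8]].
Solving (C)v = 0 gives the eigenspace spanned by (-2, -8, 4).
With v_2 = -8, v = (-2, -8, 4), so v_3 = 4.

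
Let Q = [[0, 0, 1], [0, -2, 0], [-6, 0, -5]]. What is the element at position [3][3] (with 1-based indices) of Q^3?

-65

Characteristic polynomial: r^3 + 7r^2 + 16r + 12 = (r + 2)^2(r + 3), so the eigenvalues are -3, -2, -2.
r=-2: eigenvector (-1, 0, 2).
r=-3: eigenvector (1, 0, -3).
r=-2: eigenvector (2, 1, -4).
P = [[-1, 1, 2], [0, 0, 1], [2, -3, -4]], D = diag(-2, -3, -2), P⁻¹ = [[-3, 2, -1], [-2, 0, -1], [0, 1, 0]].
Q³ = P·diag(-8, -27, -8)·P⁻¹ = [[30, 0, 19], [0, -8, 0], [-114, 0, -65]].
The requested entry is -65.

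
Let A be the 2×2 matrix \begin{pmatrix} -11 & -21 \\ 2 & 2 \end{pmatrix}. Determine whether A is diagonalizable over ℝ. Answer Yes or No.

Characteristic polynomial: p(λ) = λ^2 + 9λ + 20 = (λ + 4)(λ + 5).
All 2 eigenvalues are distinct, so A is diagonalizable.

Yes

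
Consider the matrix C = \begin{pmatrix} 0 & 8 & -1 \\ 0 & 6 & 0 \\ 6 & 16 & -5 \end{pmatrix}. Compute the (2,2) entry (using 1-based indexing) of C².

36

Characteristic polynomial: λ^3 - λ^2 - 24λ - 36 = (λ - 6)(λ + 2)(λ + 3), so the eigenvalues are -3, -2, 6.
λ=-2: eigenvector (1, 0, 2).
λ=6: eigenvector (1, 1, 2).
λ=-3: eigenvector (1, 0, 3).
P = [[1, 1, 1], [0, 1, 0], [2, 2, 3]], D = diag(-2, 6, -3), P⁻¹ = [[3, -1, -1], [0, 1, 0], [-2, 0, 1]].
C² = P·diag(4, 36, 9)·P⁻¹ = [[-6, 32, 5], [0, 36, 0], [-30, 64, 19]].
The requested entry is 36.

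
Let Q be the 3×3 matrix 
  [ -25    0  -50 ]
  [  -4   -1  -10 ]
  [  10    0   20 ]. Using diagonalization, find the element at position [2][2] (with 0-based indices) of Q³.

Characteristic polynomial: μ^3 + 6μ^2 + 5μ = μ(μ + 1)(μ + 5), so the eigenvalues are -5, -1, 0.
μ=-5: eigenvector (5, 0, -2).
μ=0: eigenvector (-2, -2, 1).
μ=-1: eigenvector (0, 1, 0).
P = [[5, -2, 0], [0, -2, 1], [-2, 1, 0]], D = diag(-5, 0, -1), P⁻¹ = [[1, 0, 2], [2, 0, 5], [4, 1, 10]].
Q³ = P·diag(-125, 0, -1)·P⁻¹ = [[-625, 0, -1250], [-4, -1, -10], [250, 0, 500]].
The requested entry is 500.

500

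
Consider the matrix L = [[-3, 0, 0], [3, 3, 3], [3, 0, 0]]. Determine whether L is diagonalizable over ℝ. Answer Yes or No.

Yes

Characteristic polynomial: p(r) = r^3 - 9r = r(r - 3)(r + 3).
All 3 eigenvalues are distinct, so L is diagonalizable.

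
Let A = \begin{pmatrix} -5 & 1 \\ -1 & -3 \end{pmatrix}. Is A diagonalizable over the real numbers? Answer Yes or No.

No

Characteristic polynomial: p(λ) = λ^2 + 8λ + 16 = (λ + 4)^2.
λ = -4 has algebraic multiplicity 2; rank(A + 4I) = 1, so geometric multiplicity = 1.
Geometric multiplicity < algebraic multiplicity, so A is not diagonalizable.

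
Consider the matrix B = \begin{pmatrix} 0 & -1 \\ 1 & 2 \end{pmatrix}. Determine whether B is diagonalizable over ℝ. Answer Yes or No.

No

Characteristic polynomial: p(λ) = λ^2 - 2λ + 1 = (λ - 1)^2.
λ = 1 has algebraic multiplicity 2; rank(B − 1I) = 1, so geometric multiplicity = 1.
Geometric multiplicity < algebraic multiplicity, so B is not diagonalizable.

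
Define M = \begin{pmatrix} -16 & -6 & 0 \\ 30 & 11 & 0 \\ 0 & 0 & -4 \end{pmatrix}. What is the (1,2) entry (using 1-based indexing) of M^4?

Characteristic polynomial: t^3 + 9t^2 + 24t + 16 = (t + 1)(t + 4)^2, so the eigenvalues are -4, -4, -1.
t=-4: eigenvector (-1, 2, 1).
t=-1: eigenvector (-2, 5, 0).
t=-4: eigenvector (1, -2, 0).
P = [[-1, -2, 1], [2, 5, -2], [1, 0, 0]], D = diag(-4, -1, -4), P⁻¹ = [[0, 0, 1], [2, 1, 0], [5, 2, 1]].
M⁴ = P·diag(256, 1, 256)·P⁻¹ = [[1276, 510, 0], [-2550, -1019, 0], [0, 0, 256]].
The requested entry is 510.

510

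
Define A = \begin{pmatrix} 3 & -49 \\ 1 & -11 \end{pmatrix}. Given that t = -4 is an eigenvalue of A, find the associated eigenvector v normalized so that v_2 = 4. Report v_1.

28

A + 4I = [[7, -49], [1, -7]].
Solving (A + 4I)v = 0 gives the eigenspace spanned by (28, 4).
With v_2 = 4, v = (28, 4), so v_1 = 28.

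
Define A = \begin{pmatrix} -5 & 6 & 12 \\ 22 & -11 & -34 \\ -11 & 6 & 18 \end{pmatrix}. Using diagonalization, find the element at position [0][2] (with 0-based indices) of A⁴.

-1248

Characteristic polynomial: λ^3 - 2λ^2 - 29λ + 30 = (λ - 6)(λ - 1)(λ + 5), so the eigenvalues are -5, 1, 6.
λ=-5: eigenvector (1, -2, 1).
λ=6: eigenvector (0, -2, 1).
λ=1: eigenvector (1, -1, 1).
P = [[1, 0, 1], [-2, -2, -1], [1, 1, 1]], D = diag(-5, 6, 1), P⁻¹ = [[1, -1, -2], [-1, 0, 1], [0, 1, 2]].
A⁴ = P·diag(625, 1296, 1)·P⁻¹ = [[625, -624, -1248], [1342, 1249, -94], [-671, -624, 48]].
The requested entry is -1248.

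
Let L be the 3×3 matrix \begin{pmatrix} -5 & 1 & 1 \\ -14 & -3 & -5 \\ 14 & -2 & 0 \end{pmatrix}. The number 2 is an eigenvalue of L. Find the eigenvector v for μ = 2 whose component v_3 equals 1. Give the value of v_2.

L − 2I = [[-7, 1, 1], [-14, -5, -5], [14, -2, -2]].
Solving (L − 2I)v = 0 gives the eigenspace spanned by (0, -1, 1).
With v_3 = 1, v = (0, -1, 1), so v_2 = -1.

-1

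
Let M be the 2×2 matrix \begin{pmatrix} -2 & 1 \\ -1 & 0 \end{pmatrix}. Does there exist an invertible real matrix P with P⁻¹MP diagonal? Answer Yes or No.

No

Characteristic polynomial: p(s) = s^2 + 2s + 1 = (s + 1)^2.
s = -1 has algebraic multiplicity 2; rank(M + 1I) = 1, so geometric multiplicity = 1.
Geometric multiplicity < algebraic multiplicity, so M is not diagonalizable.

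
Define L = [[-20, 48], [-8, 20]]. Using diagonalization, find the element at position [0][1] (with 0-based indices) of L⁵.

12288

Characteristic polynomial: λ^2 - 16 = (λ - 4)(λ + 4), so the eigenvalues are -4, 4.
λ=-4: eigenvector (3, 1).
λ=4: eigenvector (2, 1).
P = [[3, 2], [1, 1]], D = diag(-4, 4), P⁻¹ = [[1, -2], [-1, 3]].
L⁵ = P·diag(-1024, 1024)·P⁻¹ = [[-5120, 12288], [-2048, 5120]].
The requested entry is 12288.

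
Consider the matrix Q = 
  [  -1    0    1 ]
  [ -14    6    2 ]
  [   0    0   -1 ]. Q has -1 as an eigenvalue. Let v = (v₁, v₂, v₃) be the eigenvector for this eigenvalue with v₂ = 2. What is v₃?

Q + 1I = [[0, 0, 1], [-14, 7, 2], [0, 0, 0]].
Solving (Q + 1I)v = 0 gives the eigenspace spanned by (1, 2, 0).
With v₂ = 2, v = (1, 2, 0), so v₃ = 0.

0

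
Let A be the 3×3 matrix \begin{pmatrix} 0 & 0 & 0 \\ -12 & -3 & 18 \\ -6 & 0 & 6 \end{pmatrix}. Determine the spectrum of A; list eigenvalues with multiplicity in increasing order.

-3, 0, 6

Characteristic polynomial: p(t) = t^3 - 3t^2 - 18t = t(t - 6)(t + 3).
Roots (with multiplicity): -3, 0, 6.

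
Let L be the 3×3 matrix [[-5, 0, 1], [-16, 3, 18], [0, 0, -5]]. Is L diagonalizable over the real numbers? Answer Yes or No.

No

Characteristic polynomial: p(s) = s^3 + 7s^2 - 5s - 75 = (s - 3)(s + 5)^2.
s = -5 has algebraic multiplicity 2; rank(L + 5I) = 2, so geometric multiplicity = 1.
Geometric multiplicity < algebraic multiplicity, so L is not diagonalizable.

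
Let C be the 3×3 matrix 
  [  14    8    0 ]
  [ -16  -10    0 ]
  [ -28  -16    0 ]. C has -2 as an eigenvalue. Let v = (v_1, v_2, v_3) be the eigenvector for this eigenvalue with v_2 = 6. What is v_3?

6

C + 2I = [[16, 8, 0], [-16, -8, 0], [-28, -16, 2]].
Solving (C + 2I)v = 0 gives the eigenspace spanned by (-3, 6, 6).
With v_2 = 6, v = (-3, 6, 6), so v_3 = 6.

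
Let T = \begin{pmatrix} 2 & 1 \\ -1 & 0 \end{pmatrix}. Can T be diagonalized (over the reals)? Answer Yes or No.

No

Characteristic polynomial: p(r) = r^2 - 2r + 1 = (r - 1)^2.
r = 1 has algebraic multiplicity 2; rank(T − 1I) = 1, so geometric multiplicity = 1.
Geometric multiplicity < algebraic multiplicity, so T is not diagonalizable.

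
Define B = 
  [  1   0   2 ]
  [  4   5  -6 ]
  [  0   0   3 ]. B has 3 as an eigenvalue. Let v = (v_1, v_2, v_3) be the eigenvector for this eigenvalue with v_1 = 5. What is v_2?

B − 3I = [[-2, 0, 2], [4, 2, -6], [0, 0, 0]].
Solving (B − 3I)v = 0 gives the eigenspace spanned by (5, 5, 5).
With v_1 = 5, v = (5, 5, 5), so v_2 = 5.

5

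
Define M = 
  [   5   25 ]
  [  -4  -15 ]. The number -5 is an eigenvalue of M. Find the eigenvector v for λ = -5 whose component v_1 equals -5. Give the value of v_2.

2

M + 5I = [[10, 25], [-4, -10]].
Solving (M + 5I)v = 0 gives the eigenspace spanned by (-5, 2).
With v_1 = -5, v = (-5, 2), so v_2 = 2.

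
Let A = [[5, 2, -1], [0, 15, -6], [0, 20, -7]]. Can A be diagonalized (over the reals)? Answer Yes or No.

No

Characteristic polynomial: p(μ) = μ^3 - 13μ^2 + 55μ - 75 = (μ - 5)^2(μ - 3).
μ = 5 has algebraic multiplicity 2; rank(A − 5I) = 2, so geometric multiplicity = 1.
Geometric multiplicity < algebraic multiplicity, so A is not diagonalizable.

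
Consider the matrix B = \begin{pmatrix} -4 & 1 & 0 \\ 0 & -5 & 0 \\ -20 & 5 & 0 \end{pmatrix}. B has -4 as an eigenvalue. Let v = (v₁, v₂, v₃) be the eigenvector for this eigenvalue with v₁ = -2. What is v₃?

-10

B + 4I = [[0, 1, 0], [0, -1, 0], [-20, 5, 4]].
Solving (B + 4I)v = 0 gives the eigenspace spanned by (-2, 0, -10).
With v₁ = -2, v = (-2, 0, -10), so v₃ = -10.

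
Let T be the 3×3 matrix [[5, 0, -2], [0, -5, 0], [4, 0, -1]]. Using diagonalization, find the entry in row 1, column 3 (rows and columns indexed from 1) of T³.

Characteristic polynomial: r^3 + r^2 - 17r + 15 = (r - 3)(r - 1)(r + 5), so the eigenvalues are -5, 1, 3.
r=-5: eigenvector (0, 1, 0).
r=1: eigenvector (1, 0, 2).
r=3: eigenvector (-1, 0, -1).
P = [[0, 1, -1], [1, 0, 0], [0, 2, -1]], D = diag(-5, 1, 3), P⁻¹ = [[0, 1, 0], [-1, 0, 1], [-2, 0, 1]].
T³ = P·diag(-125, 1, 27)·P⁻¹ = [[53, 0, -26], [0, -125, 0], [52, 0, -25]].
The requested entry is -26.

-26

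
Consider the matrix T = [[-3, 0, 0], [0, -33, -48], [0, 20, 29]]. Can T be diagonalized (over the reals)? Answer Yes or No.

Yes

Characteristic polynomial: p(s) = s^3 + 7s^2 + 15s + 9 = (s + 1)(s + 3)^2.
s = -3 has algebraic multiplicity 2; rank(T + 3I) = 1, so geometric multiplicity = 2.
Every eigenvalue has geometric = algebraic multiplicity, so T is diagonalizable.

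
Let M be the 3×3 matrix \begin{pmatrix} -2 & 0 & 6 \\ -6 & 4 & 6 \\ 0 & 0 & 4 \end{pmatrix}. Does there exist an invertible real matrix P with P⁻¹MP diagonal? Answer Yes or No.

Characteristic polynomial: p(r) = r^3 - 6r^2 + 32 = (r - 4)^2(r + 2).
r = 4 has algebraic multiplicity 2; rank(M − 4I) = 1, so geometric multiplicity = 2.
Every eigenvalue has geometric = algebraic multiplicity, so M is diagonalizable.

Yes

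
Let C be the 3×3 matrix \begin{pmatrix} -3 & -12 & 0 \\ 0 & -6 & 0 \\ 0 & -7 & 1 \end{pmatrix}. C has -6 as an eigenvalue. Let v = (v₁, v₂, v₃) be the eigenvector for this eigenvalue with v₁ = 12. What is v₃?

C + 6I = [[3, -12, 0], [0, 0, 0], [0, -7, 7]].
Solving (C + 6I)v = 0 gives the eigenspace spanned by (12, 3, 3).
With v₁ = 12, v = (12, 3, 3), so v₃ = 3.

3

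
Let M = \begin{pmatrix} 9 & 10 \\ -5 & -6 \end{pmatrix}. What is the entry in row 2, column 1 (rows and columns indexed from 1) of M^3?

-65

Characteristic polynomial: s^2 - 3s - 4 = (s - 4)(s + 1), so the eigenvalues are -1, 4.
s=-1: eigenvector (-1, 1).
s=4: eigenvector (-2, 1).
P = [[-1, -2], [1, 1]], D = diag(-1, 4), P⁻¹ = [[1, 2], [-1, -1]].
M³ = P·diag(-1, 64)·P⁻¹ = [[129, 130], [-65, -66]].
The requested entry is -65.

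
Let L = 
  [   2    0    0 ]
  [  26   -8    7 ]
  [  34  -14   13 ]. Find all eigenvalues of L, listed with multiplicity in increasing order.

-1, 2, 6

Characteristic polynomial: p(λ) = λ^3 - 7λ^2 + 4λ + 12 = (λ - 6)(λ - 2)(λ + 1).
Roots (with multiplicity): -1, 2, 6.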